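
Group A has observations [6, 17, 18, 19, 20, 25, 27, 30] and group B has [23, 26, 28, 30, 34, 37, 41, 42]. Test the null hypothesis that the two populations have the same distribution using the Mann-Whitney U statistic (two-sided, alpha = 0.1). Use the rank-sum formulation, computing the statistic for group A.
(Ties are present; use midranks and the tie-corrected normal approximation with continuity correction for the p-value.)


Step 1: Combine and sort all 16 observations; assign midranks.
sorted (value, group): (6,X), (17,X), (18,X), (19,X), (20,X), (23,Y), (25,X), (26,Y), (27,X), (28,Y), (30,X), (30,Y), (34,Y), (37,Y), (41,Y), (42,Y)
ranks: 6->1, 17->2, 18->3, 19->4, 20->5, 23->6, 25->7, 26->8, 27->9, 28->10, 30->11.5, 30->11.5, 34->13, 37->14, 41->15, 42->16
Step 2: Rank sum for X: R1 = 1 + 2 + 3 + 4 + 5 + 7 + 9 + 11.5 = 42.5.
Step 3: U_X = R1 - n1(n1+1)/2 = 42.5 - 8*9/2 = 42.5 - 36 = 6.5.
       U_Y = n1*n2 - U_X = 64 - 6.5 = 57.5.
Step 4: Ties are present, so use the tie-corrected normal approximation (with continuity correction) for the p-value.
Step 5: p-value = 0.008603; compare to alpha = 0.1. reject H0.

U_X = 6.5, p = 0.008603, reject H0 at alpha = 0.1.


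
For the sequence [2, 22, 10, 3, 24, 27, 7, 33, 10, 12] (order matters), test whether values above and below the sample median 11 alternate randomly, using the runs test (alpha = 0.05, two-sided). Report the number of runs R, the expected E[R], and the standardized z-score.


Step 1: Compute median = 11; label A = above, B = below.
Labels in order: BABBAABABA  (n_A = 5, n_B = 5)
Step 2: Count runs R = 8.
Step 3: Under H0 (random ordering), E[R] = 2*n_A*n_B/(n_A+n_B) + 1 = 2*5*5/10 + 1 = 6.0000.
        Var[R] = 2*n_A*n_B*(2*n_A*n_B - n_A - n_B) / ((n_A+n_B)^2 * (n_A+n_B-1)) = 2000/900 = 2.2222.
        SD[R] = 1.4907.
Step 4: Continuity-corrected z = (R - 0.5 - E[R]) / SD[R] = (8 - 0.5 - 6.0000) / 1.4907 = 1.0062.
Step 5: Two-sided p-value via normal approximation = 2*(1 - Phi(|z|)) = 0.314305.
Step 6: alpha = 0.05. fail to reject H0.

R = 8, z = 1.0062, p = 0.314305, fail to reject H0.


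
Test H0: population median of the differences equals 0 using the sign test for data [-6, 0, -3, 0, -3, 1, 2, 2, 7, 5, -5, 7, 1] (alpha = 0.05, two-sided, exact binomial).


Step 1: Discard zero differences. Original n = 13; n_eff = number of nonzero differences = 11.
Nonzero differences (with sign): -6, -3, -3, +1, +2, +2, +7, +5, -5, +7, +1
Step 2: Count signs: positive = 7, negative = 4.
Step 3: Under H0: P(positive) = 0.5, so the number of positives S ~ Bin(11, 0.5).
Step 4: Two-sided exact p-value = sum of Bin(11,0.5) probabilities at or below the observed probability = 0.548828.
Step 5: alpha = 0.05. fail to reject H0.

n_eff = 11, pos = 7, neg = 4, p = 0.548828, fail to reject H0.


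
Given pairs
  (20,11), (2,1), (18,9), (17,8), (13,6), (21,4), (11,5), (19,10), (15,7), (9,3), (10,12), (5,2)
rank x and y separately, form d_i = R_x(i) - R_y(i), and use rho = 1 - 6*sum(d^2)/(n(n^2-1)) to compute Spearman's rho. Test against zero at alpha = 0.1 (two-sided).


Step 1: Rank x and y separately (midranks; no ties here).
rank(x): 20->11, 2->1, 18->9, 17->8, 13->6, 21->12, 11->5, 19->10, 15->7, 9->3, 10->4, 5->2
rank(y): 11->11, 1->1, 9->9, 8->8, 6->6, 4->4, 5->5, 10->10, 7->7, 3->3, 12->12, 2->2
Step 2: d_i = R_x(i) - R_y(i); compute d_i^2.
  (11-11)^2=0, (1-1)^2=0, (9-9)^2=0, (8-8)^2=0, (6-6)^2=0, (12-4)^2=64, (5-5)^2=0, (10-10)^2=0, (7-7)^2=0, (3-3)^2=0, (4-12)^2=64, (2-2)^2=0
sum(d^2) = 128.
Step 3: rho = 1 - 6*128 / (12*(12^2 - 1)) = 1 - 768/1716 = 0.552448.
Step 4: Under H0, t = rho * sqrt((n-2)/(1-rho^2)) = 2.0959 ~ t(10).
Step 5: Two-sided p-value from the t-distribution with 10 df = 0.062511.
Step 6: alpha = 0.1. reject H0.

rho = 0.5524, p = 0.062511, reject H0 at alpha = 0.1.


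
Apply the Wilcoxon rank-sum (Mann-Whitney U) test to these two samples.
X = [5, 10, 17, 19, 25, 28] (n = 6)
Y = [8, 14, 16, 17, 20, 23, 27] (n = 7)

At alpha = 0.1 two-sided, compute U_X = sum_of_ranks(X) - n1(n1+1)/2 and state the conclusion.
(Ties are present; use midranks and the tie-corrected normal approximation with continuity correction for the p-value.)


Step 1: Combine and sort all 13 observations; assign midranks.
sorted (value, group): (5,X), (8,Y), (10,X), (14,Y), (16,Y), (17,X), (17,Y), (19,X), (20,Y), (23,Y), (25,X), (27,Y), (28,X)
ranks: 5->1, 8->2, 10->3, 14->4, 16->5, 17->6.5, 17->6.5, 19->8, 20->9, 23->10, 25->11, 27->12, 28->13
Step 2: Rank sum for X: R1 = 1 + 3 + 6.5 + 8 + 11 + 13 = 42.5.
Step 3: U_X = R1 - n1(n1+1)/2 = 42.5 - 6*7/2 = 42.5 - 21 = 21.5.
       U_Y = n1*n2 - U_X = 42 - 21.5 = 20.5.
Step 4: Ties are present, so use the tie-corrected normal approximation (with continuity correction) for the p-value.
Step 5: p-value = 1.000000; compare to alpha = 0.1. fail to reject H0.

U_X = 21.5, p = 1.000000, fail to reject H0 at alpha = 0.1.


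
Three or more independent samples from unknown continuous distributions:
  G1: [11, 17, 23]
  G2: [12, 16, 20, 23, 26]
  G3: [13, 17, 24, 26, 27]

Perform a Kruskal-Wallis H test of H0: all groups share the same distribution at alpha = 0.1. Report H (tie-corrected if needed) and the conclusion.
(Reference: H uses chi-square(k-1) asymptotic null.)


Step 1: Combine all N = 13 observations and assign midranks.
sorted (value, group, rank): (11,G1,1), (12,G2,2), (13,G3,3), (16,G2,4), (17,G1,5.5), (17,G3,5.5), (20,G2,7), (23,G1,8.5), (23,G2,8.5), (24,G3,10), (26,G2,11.5), (26,G3,11.5), (27,G3,13)
Step 2: Sum ranks within each group.
R_1 = 15 (n_1 = 3)
R_2 = 33 (n_2 = 5)
R_3 = 43 (n_3 = 5)
Step 3: H = 12/(N(N+1)) * sum(R_i^2/n_i) - 3(N+1)
     = 12/(13*14) * (15^2/3 + 33^2/5 + 43^2/5) - 3*14
     = 0.065934 * 662.6 - 42
     = 1.687912.
Step 4: Ties present; correction factor C = 1 - 18/(13^3 - 13) = 0.991758. Corrected H = 1.687912 / 0.991758 = 1.701939.
Step 5: Under H0, H ~ chi^2(2); p-value = 0.427001.
Step 6: alpha = 0.1. fail to reject H0.

H = 1.7019, df = 2, p = 0.427001, fail to reject H0.


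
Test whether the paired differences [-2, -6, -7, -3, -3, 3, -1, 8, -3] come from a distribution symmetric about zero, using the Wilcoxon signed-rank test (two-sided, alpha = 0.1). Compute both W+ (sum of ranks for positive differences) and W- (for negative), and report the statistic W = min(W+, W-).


Step 1: Drop any zero differences (none here) and take |d_i|.
|d| = [2, 6, 7, 3, 3, 3, 1, 8, 3]
Step 2: Midrank |d_i| (ties get averaged ranks).
ranks: |2|->2, |6|->7, |7|->8, |3|->4.5, |3|->4.5, |3|->4.5, |1|->1, |8|->9, |3|->4.5
Step 3: Attach original signs; sum ranks with positive sign and with negative sign.
W+ = 4.5 + 9 = 13.5
W- = 2 + 7 + 8 + 4.5 + 4.5 + 1 + 4.5 = 31.5
(Check: W+ + W- = 45 should equal n(n+1)/2 = 45.)
Step 4: Test statistic W = min(W+, W-) = 13.5.
Step 5: Ties in |d|, so use the tie-corrected normal approximation.
        E[W] = n(n+1)/4 = 9*10/4 = 22.5.
        Tie groups: |d|=3 (t=4); sum(t^3 - t) = 60.
        Var[W] = n(n+1)(2n+1)/24 - sum(t^3-t)/48 = 1710/24 - 60/48 = 70.
        z = (W - E[W]) / sqrt(Var[W]) = (13.5 - 22.5) / 8.3666 = -1.0757.
        Two-sided p = 2*Phi(z) = 0.282059.
Step 6: alpha = 0.1. fail to reject H0.

W+ = 13.5, W- = 31.5, W = min = 13.5, p = 0.282059, fail to reject H0.


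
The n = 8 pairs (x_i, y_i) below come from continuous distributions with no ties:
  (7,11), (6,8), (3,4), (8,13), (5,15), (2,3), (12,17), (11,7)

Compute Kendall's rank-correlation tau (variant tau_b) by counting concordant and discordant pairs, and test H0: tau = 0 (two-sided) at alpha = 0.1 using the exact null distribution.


Step 1: Enumerate the 28 unordered pairs (i,j) with i<j and classify each by sign(x_j-x_i) * sign(y_j-y_i).
  (1,2):dx=-1,dy=-3->C; (1,3):dx=-4,dy=-7->C; (1,4):dx=+1,dy=+2->C; (1,5):dx=-2,dy=+4->D
  (1,6):dx=-5,dy=-8->C; (1,7):dx=+5,dy=+6->C; (1,8):dx=+4,dy=-4->D; (2,3):dx=-3,dy=-4->C
  (2,4):dx=+2,dy=+5->C; (2,5):dx=-1,dy=+7->D; (2,6):dx=-4,dy=-5->C; (2,7):dx=+6,dy=+9->C
  (2,8):dx=+5,dy=-1->D; (3,4):dx=+5,dy=+9->C; (3,5):dx=+2,dy=+11->C; (3,6):dx=-1,dy=-1->C
  (3,7):dx=+9,dy=+13->C; (3,8):dx=+8,dy=+3->C; (4,5):dx=-3,dy=+2->D; (4,6):dx=-6,dy=-10->C
  (4,7):dx=+4,dy=+4->C; (4,8):dx=+3,dy=-6->D; (5,6):dx=-3,dy=-12->C; (5,7):dx=+7,dy=+2->C
  (5,8):dx=+6,dy=-8->D; (6,7):dx=+10,dy=+14->C; (6,8):dx=+9,dy=+4->C; (7,8):dx=-1,dy=-10->C
Step 2: C = 21, D = 7, total pairs = 28.
Step 3: tau = (C - D)/(n(n-1)/2) = (21 - 7)/28 = 0.500000.
Step 4: Exact two-sided p-value (enumerate n! = 40320 permutations of y under H0): p = 0.108681.
Step 5: alpha = 0.1. fail to reject H0.

tau_b = 0.5000 (C=21, D=7), p = 0.108681, fail to reject H0.


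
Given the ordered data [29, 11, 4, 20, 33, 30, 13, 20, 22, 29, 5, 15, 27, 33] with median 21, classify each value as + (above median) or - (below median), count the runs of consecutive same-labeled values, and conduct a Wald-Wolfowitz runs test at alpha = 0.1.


Step 1: Compute median = 21; label A = above, B = below.
Labels in order: ABBBAABBAABBAA  (n_A = 7, n_B = 7)
Step 2: Count runs R = 7.
Step 3: Under H0 (random ordering), E[R] = 2*n_A*n_B/(n_A+n_B) + 1 = 2*7*7/14 + 1 = 8.0000.
        Var[R] = 2*n_A*n_B*(2*n_A*n_B - n_A - n_B) / ((n_A+n_B)^2 * (n_A+n_B-1)) = 8232/2548 = 3.2308.
        SD[R] = 1.7974.
Step 4: Continuity-corrected z = (R + 0.5 - E[R]) / SD[R] = (7 + 0.5 - 8.0000) / 1.7974 = -0.2782.
Step 5: Two-sided p-value via normal approximation = 2*(1 - Phi(|z|)) = 0.780879.
Step 6: alpha = 0.1. fail to reject H0.

R = 7, z = -0.2782, p = 0.780879, fail to reject H0.


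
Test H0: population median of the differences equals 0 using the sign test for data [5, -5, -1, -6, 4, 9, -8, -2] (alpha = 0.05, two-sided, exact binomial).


Step 1: Discard zero differences. Original n = 8; n_eff = number of nonzero differences = 8.
Nonzero differences (with sign): +5, -5, -1, -6, +4, +9, -8, -2
Step 2: Count signs: positive = 3, negative = 5.
Step 3: Under H0: P(positive) = 0.5, so the number of positives S ~ Bin(8, 0.5).
Step 4: Two-sided exact p-value = sum of Bin(8,0.5) probabilities at or below the observed probability = 0.726562.
Step 5: alpha = 0.05. fail to reject H0.

n_eff = 8, pos = 3, neg = 5, p = 0.726562, fail to reject H0.


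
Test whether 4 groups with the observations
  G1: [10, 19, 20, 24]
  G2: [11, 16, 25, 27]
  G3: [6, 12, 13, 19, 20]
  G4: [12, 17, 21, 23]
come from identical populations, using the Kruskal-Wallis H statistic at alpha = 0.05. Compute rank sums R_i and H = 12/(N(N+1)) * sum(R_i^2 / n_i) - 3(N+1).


Step 1: Combine all N = 17 observations and assign midranks.
sorted (value, group, rank): (6,G3,1), (10,G1,2), (11,G2,3), (12,G3,4.5), (12,G4,4.5), (13,G3,6), (16,G2,7), (17,G4,8), (19,G1,9.5), (19,G3,9.5), (20,G1,11.5), (20,G3,11.5), (21,G4,13), (23,G4,14), (24,G1,15), (25,G2,16), (27,G2,17)
Step 2: Sum ranks within each group.
R_1 = 38 (n_1 = 4)
R_2 = 43 (n_2 = 4)
R_3 = 32.5 (n_3 = 5)
R_4 = 39.5 (n_4 = 4)
Step 3: H = 12/(N(N+1)) * sum(R_i^2/n_i) - 3(N+1)
     = 12/(17*18) * (38^2/4 + 43^2/4 + 32.5^2/5 + 39.5^2/4) - 3*18
     = 0.039216 * 1424.56 - 54
     = 1.865196.
Step 4: Ties present; correction factor C = 1 - 18/(17^3 - 17) = 0.996324. Corrected H = 1.865196 / 0.996324 = 1.872079.
Step 5: Under H0, H ~ chi^2(3); p-value = 0.599377.
Step 6: alpha = 0.05. fail to reject H0.

H = 1.8721, df = 3, p = 0.599377, fail to reject H0.


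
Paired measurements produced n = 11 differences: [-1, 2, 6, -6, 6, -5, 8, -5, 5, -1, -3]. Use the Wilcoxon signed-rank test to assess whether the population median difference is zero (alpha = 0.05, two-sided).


Step 1: Drop any zero differences (none here) and take |d_i|.
|d| = [1, 2, 6, 6, 6, 5, 8, 5, 5, 1, 3]
Step 2: Midrank |d_i| (ties get averaged ranks).
ranks: |1|->1.5, |2|->3, |6|->9, |6|->9, |6|->9, |5|->6, |8|->11, |5|->6, |5|->6, |1|->1.5, |3|->4
Step 3: Attach original signs; sum ranks with positive sign and with negative sign.
W+ = 3 + 9 + 9 + 11 + 6 = 38
W- = 1.5 + 9 + 6 + 6 + 1.5 + 4 = 28
(Check: W+ + W- = 66 should equal n(n+1)/2 = 66.)
Step 4: Test statistic W = min(W+, W-) = 28.
Step 5: Ties in |d|, so use the tie-corrected normal approximation.
        E[W] = n(n+1)/4 = 11*12/4 = 33.
        Tie groups: |d|=1 (t=2), |d|=5 (t=3), |d|=6 (t=3); sum(t^3 - t) = 54.
        Var[W] = n(n+1)(2n+1)/24 - sum(t^3-t)/48 = 3036/24 - 54/48 = 125.375.
        z = (W - E[W]) / sqrt(Var[W]) = (28 - 33) / 11.1971 = -0.4465.
        Two-sided p = 2*Phi(z) = 0.655204.
Step 6: alpha = 0.05. fail to reject H0.

W+ = 38, W- = 28, W = min = 28, p = 0.655204, fail to reject H0.


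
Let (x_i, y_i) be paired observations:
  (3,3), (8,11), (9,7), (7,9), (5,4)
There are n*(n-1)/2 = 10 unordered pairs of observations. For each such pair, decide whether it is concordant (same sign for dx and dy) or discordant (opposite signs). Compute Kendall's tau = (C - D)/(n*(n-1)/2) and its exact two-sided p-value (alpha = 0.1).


Step 1: Enumerate the 10 unordered pairs (i,j) with i<j and classify each by sign(x_j-x_i) * sign(y_j-y_i).
  (1,2):dx=+5,dy=+8->C; (1,3):dx=+6,dy=+4->C; (1,4):dx=+4,dy=+6->C; (1,5):dx=+2,dy=+1->C
  (2,3):dx=+1,dy=-4->D; (2,4):dx=-1,dy=-2->C; (2,5):dx=-3,dy=-7->C; (3,4):dx=-2,dy=+2->D
  (3,5):dx=-4,dy=-3->C; (4,5):dx=-2,dy=-5->C
Step 2: C = 8, D = 2, total pairs = 10.
Step 3: tau = (C - D)/(n(n-1)/2) = (8 - 2)/10 = 0.600000.
Step 4: Exact two-sided p-value (enumerate n! = 120 permutations of y under H0): p = 0.233333.
Step 5: alpha = 0.1. fail to reject H0.

tau_b = 0.6000 (C=8, D=2), p = 0.233333, fail to reject H0.


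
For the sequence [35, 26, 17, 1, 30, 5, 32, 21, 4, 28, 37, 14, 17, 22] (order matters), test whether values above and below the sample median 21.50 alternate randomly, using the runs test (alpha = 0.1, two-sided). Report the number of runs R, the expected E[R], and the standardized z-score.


Step 1: Compute median = 21.50; label A = above, B = below.
Labels in order: AABBABABBAABBA  (n_A = 7, n_B = 7)
Step 2: Count runs R = 9.
Step 3: Under H0 (random ordering), E[R] = 2*n_A*n_B/(n_A+n_B) + 1 = 2*7*7/14 + 1 = 8.0000.
        Var[R] = 2*n_A*n_B*(2*n_A*n_B - n_A - n_B) / ((n_A+n_B)^2 * (n_A+n_B-1)) = 8232/2548 = 3.2308.
        SD[R] = 1.7974.
Step 4: Continuity-corrected z = (R - 0.5 - E[R]) / SD[R] = (9 - 0.5 - 8.0000) / 1.7974 = 0.2782.
Step 5: Two-sided p-value via normal approximation = 2*(1 - Phi(|z|)) = 0.780879.
Step 6: alpha = 0.1. fail to reject H0.

R = 9, z = 0.2782, p = 0.780879, fail to reject H0.


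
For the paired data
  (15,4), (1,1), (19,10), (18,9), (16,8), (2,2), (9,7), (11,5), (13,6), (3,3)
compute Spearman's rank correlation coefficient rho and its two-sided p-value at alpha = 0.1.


Step 1: Rank x and y separately (midranks; no ties here).
rank(x): 15->7, 1->1, 19->10, 18->9, 16->8, 2->2, 9->4, 11->5, 13->6, 3->3
rank(y): 4->4, 1->1, 10->10, 9->9, 8->8, 2->2, 7->7, 5->5, 6->6, 3->3
Step 2: d_i = R_x(i) - R_y(i); compute d_i^2.
  (7-4)^2=9, (1-1)^2=0, (10-10)^2=0, (9-9)^2=0, (8-8)^2=0, (2-2)^2=0, (4-7)^2=9, (5-5)^2=0, (6-6)^2=0, (3-3)^2=0
sum(d^2) = 18.
Step 3: rho = 1 - 6*18 / (10*(10^2 - 1)) = 1 - 108/990 = 0.890909.
Step 4: Under H0, t = rho * sqrt((n-2)/(1-rho^2)) = 5.5482 ~ t(8).
Step 5: Two-sided p-value from the t-distribution with 8 df = 0.000542.
Step 6: alpha = 0.1. reject H0.

rho = 0.8909, p = 0.000542, reject H0 at alpha = 0.1.


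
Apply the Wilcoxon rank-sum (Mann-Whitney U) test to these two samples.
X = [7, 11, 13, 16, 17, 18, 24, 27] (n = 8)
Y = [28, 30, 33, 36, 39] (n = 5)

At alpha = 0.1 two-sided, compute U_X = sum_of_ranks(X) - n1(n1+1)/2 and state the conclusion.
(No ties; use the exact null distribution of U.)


Step 1: Combine and sort all 13 observations; assign midranks.
sorted (value, group): (7,X), (11,X), (13,X), (16,X), (17,X), (18,X), (24,X), (27,X), (28,Y), (30,Y), (33,Y), (36,Y), (39,Y)
ranks: 7->1, 11->2, 13->3, 16->4, 17->5, 18->6, 24->7, 27->8, 28->9, 30->10, 33->11, 36->12, 39->13
Step 2: Rank sum for X: R1 = 1 + 2 + 3 + 4 + 5 + 6 + 7 + 8 = 36.
Step 3: U_X = R1 - n1(n1+1)/2 = 36 - 8*9/2 = 36 - 36 = 0.
       U_Y = n1*n2 - U_X = 40 - 0 = 40.
Step 4: No ties, so the exact null distribution of U (based on enumerating the C(13,8) = 1287 equally likely rank assignments) gives the two-sided p-value.
Step 5: p-value = 0.001554; compare to alpha = 0.1. reject H0.

U_X = 0, p = 0.001554, reject H0 at alpha = 0.1.


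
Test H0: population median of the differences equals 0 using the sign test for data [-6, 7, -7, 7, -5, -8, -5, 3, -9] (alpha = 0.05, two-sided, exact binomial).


Step 1: Discard zero differences. Original n = 9; n_eff = number of nonzero differences = 9.
Nonzero differences (with sign): -6, +7, -7, +7, -5, -8, -5, +3, -9
Step 2: Count signs: positive = 3, negative = 6.
Step 3: Under H0: P(positive) = 0.5, so the number of positives S ~ Bin(9, 0.5).
Step 4: Two-sided exact p-value = sum of Bin(9,0.5) probabilities at or below the observed probability = 0.507812.
Step 5: alpha = 0.05. fail to reject H0.

n_eff = 9, pos = 3, neg = 6, p = 0.507812, fail to reject H0.


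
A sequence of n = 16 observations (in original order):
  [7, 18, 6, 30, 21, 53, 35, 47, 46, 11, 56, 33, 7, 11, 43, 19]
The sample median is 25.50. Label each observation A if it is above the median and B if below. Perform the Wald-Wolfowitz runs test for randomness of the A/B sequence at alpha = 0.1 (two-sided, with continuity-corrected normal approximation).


Step 1: Compute median = 25.50; label A = above, B = below.
Labels in order: BBBABAAAABAABBAB  (n_A = 8, n_B = 8)
Step 2: Count runs R = 9.
Step 3: Under H0 (random ordering), E[R] = 2*n_A*n_B/(n_A+n_B) + 1 = 2*8*8/16 + 1 = 9.0000.
        Var[R] = 2*n_A*n_B*(2*n_A*n_B - n_A - n_B) / ((n_A+n_B)^2 * (n_A+n_B-1)) = 14336/3840 = 3.7333.
        SD[R] = 1.9322.
Step 4: R = E[R], so z = 0 with no continuity correction.
Step 5: Two-sided p-value via normal approximation = 2*(1 - Phi(|z|)) = 1.000000.
Step 6: alpha = 0.1. fail to reject H0.

R = 9, z = 0.0000, p = 1.000000, fail to reject H0.


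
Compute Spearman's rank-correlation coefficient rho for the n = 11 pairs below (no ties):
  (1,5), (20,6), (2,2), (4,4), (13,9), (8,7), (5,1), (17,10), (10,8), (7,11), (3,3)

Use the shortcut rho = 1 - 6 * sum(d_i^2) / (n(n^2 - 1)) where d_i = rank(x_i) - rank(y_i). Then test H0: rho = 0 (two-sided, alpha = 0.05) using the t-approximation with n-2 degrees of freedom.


Step 1: Rank x and y separately (midranks; no ties here).
rank(x): 1->1, 20->11, 2->2, 4->4, 13->9, 8->7, 5->5, 17->10, 10->8, 7->6, 3->3
rank(y): 5->5, 6->6, 2->2, 4->4, 9->9, 7->7, 1->1, 10->10, 8->8, 11->11, 3->3
Step 2: d_i = R_x(i) - R_y(i); compute d_i^2.
  (1-5)^2=16, (11-6)^2=25, (2-2)^2=0, (4-4)^2=0, (9-9)^2=0, (7-7)^2=0, (5-1)^2=16, (10-10)^2=0, (8-8)^2=0, (6-11)^2=25, (3-3)^2=0
sum(d^2) = 82.
Step 3: rho = 1 - 6*82 / (11*(11^2 - 1)) = 1 - 492/1320 = 0.627273.
Step 4: Under H0, t = rho * sqrt((n-2)/(1-rho^2)) = 2.4163 ~ t(9).
Step 5: Two-sided p-value from the t-distribution with 9 df = 0.038845.
Step 6: alpha = 0.05. reject H0.

rho = 0.6273, p = 0.038845, reject H0 at alpha = 0.05.


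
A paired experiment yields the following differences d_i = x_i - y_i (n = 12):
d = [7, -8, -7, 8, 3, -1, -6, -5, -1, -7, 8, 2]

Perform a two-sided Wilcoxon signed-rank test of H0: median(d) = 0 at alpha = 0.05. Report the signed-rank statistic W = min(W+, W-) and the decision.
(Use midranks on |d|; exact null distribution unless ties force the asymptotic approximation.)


Step 1: Drop any zero differences (none here) and take |d_i|.
|d| = [7, 8, 7, 8, 3, 1, 6, 5, 1, 7, 8, 2]
Step 2: Midrank |d_i| (ties get averaged ranks).
ranks: |7|->8, |8|->11, |7|->8, |8|->11, |3|->4, |1|->1.5, |6|->6, |5|->5, |1|->1.5, |7|->8, |8|->11, |2|->3
Step 3: Attach original signs; sum ranks with positive sign and with negative sign.
W+ = 8 + 11 + 4 + 11 + 3 = 37
W- = 11 + 8 + 1.5 + 6 + 5 + 1.5 + 8 = 41
(Check: W+ + W- = 78 should equal n(n+1)/2 = 78.)
Step 4: Test statistic W = min(W+, W-) = 37.
Step 5: Ties in |d|, so use the tie-corrected normal approximation.
        E[W] = n(n+1)/4 = 12*13/4 = 39.
        Tie groups: |d|=1 (t=2), |d|=7 (t=3), |d|=8 (t=3); sum(t^3 - t) = 54.
        Var[W] = n(n+1)(2n+1)/24 - sum(t^3-t)/48 = 3900/24 - 54/48 = 161.375.
        z = (W - E[W]) / sqrt(Var[W]) = (37 - 39) / 12.7033 = -0.1574.
        Two-sided p = 2*Phi(z) = 0.874899.
Step 6: alpha = 0.05. fail to reject H0.

W+ = 37, W- = 41, W = min = 37, p = 0.874899, fail to reject H0.


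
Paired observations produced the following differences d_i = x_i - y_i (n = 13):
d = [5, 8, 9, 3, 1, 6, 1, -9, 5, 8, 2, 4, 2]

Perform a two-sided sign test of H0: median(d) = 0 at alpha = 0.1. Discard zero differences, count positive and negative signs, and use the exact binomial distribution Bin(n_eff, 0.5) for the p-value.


Step 1: Discard zero differences. Original n = 13; n_eff = number of nonzero differences = 13.
Nonzero differences (with sign): +5, +8, +9, +3, +1, +6, +1, -9, +5, +8, +2, +4, +2
Step 2: Count signs: positive = 12, negative = 1.
Step 3: Under H0: P(positive) = 0.5, so the number of positives S ~ Bin(13, 0.5).
Step 4: Two-sided exact p-value = sum of Bin(13,0.5) probabilities at or below the observed probability = 0.003418.
Step 5: alpha = 0.1. reject H0.

n_eff = 13, pos = 12, neg = 1, p = 0.003418, reject H0.


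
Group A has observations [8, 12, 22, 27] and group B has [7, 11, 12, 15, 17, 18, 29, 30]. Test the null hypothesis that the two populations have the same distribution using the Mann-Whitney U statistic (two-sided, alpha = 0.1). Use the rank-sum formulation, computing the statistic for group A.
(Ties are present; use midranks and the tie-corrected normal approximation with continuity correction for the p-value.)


Step 1: Combine and sort all 12 observations; assign midranks.
sorted (value, group): (7,Y), (8,X), (11,Y), (12,X), (12,Y), (15,Y), (17,Y), (18,Y), (22,X), (27,X), (29,Y), (30,Y)
ranks: 7->1, 8->2, 11->3, 12->4.5, 12->4.5, 15->6, 17->7, 18->8, 22->9, 27->10, 29->11, 30->12
Step 2: Rank sum for X: R1 = 2 + 4.5 + 9 + 10 = 25.5.
Step 3: U_X = R1 - n1(n1+1)/2 = 25.5 - 4*5/2 = 25.5 - 10 = 15.5.
       U_Y = n1*n2 - U_X = 32 - 15.5 = 16.5.
Step 4: Ties are present, so use the tie-corrected normal approximation (with continuity correction) for the p-value.
Step 5: p-value = 1.000000; compare to alpha = 0.1. fail to reject H0.

U_X = 15.5, p = 1.000000, fail to reject H0 at alpha = 0.1.


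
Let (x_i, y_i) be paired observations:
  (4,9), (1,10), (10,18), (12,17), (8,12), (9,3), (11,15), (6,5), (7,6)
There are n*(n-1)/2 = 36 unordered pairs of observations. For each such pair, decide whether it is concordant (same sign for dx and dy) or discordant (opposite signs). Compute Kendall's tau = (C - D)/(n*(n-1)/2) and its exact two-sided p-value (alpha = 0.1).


Step 1: Enumerate the 36 unordered pairs (i,j) with i<j and classify each by sign(x_j-x_i) * sign(y_j-y_i).
  (1,2):dx=-3,dy=+1->D; (1,3):dx=+6,dy=+9->C; (1,4):dx=+8,dy=+8->C; (1,5):dx=+4,dy=+3->C
  (1,6):dx=+5,dy=-6->D; (1,7):dx=+7,dy=+6->C; (1,8):dx=+2,dy=-4->D; (1,9):dx=+3,dy=-3->D
  (2,3):dx=+9,dy=+8->C; (2,4):dx=+11,dy=+7->C; (2,5):dx=+7,dy=+2->C; (2,6):dx=+8,dy=-7->D
  (2,7):dx=+10,dy=+5->C; (2,8):dx=+5,dy=-5->D; (2,9):dx=+6,dy=-4->D; (3,4):dx=+2,dy=-1->D
  (3,5):dx=-2,dy=-6->C; (3,6):dx=-1,dy=-15->C; (3,7):dx=+1,dy=-3->D; (3,8):dx=-4,dy=-13->C
  (3,9):dx=-3,dy=-12->C; (4,5):dx=-4,dy=-5->C; (4,6):dx=-3,dy=-14->C; (4,7):dx=-1,dy=-2->C
  (4,8):dx=-6,dy=-12->C; (4,9):dx=-5,dy=-11->C; (5,6):dx=+1,dy=-9->D; (5,7):dx=+3,dy=+3->C
  (5,8):dx=-2,dy=-7->C; (5,9):dx=-1,dy=-6->C; (6,7):dx=+2,dy=+12->C; (6,8):dx=-3,dy=+2->D
  (6,9):dx=-2,dy=+3->D; (7,8):dx=-5,dy=-10->C; (7,9):dx=-4,dy=-9->C; (8,9):dx=+1,dy=+1->C
Step 2: C = 24, D = 12, total pairs = 36.
Step 3: tau = (C - D)/(n(n-1)/2) = (24 - 12)/36 = 0.333333.
Step 4: Exact two-sided p-value (enumerate n! = 362880 permutations of y under H0): p = 0.259518.
Step 5: alpha = 0.1. fail to reject H0.

tau_b = 0.3333 (C=24, D=12), p = 0.259518, fail to reject H0.


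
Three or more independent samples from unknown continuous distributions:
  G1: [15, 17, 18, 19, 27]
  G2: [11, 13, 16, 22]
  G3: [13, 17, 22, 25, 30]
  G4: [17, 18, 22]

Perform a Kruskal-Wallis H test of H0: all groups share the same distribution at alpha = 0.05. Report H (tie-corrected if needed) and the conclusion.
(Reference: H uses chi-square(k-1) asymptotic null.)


Step 1: Combine all N = 17 observations and assign midranks.
sorted (value, group, rank): (11,G2,1), (13,G2,2.5), (13,G3,2.5), (15,G1,4), (16,G2,5), (17,G1,7), (17,G3,7), (17,G4,7), (18,G1,9.5), (18,G4,9.5), (19,G1,11), (22,G2,13), (22,G3,13), (22,G4,13), (25,G3,15), (27,G1,16), (30,G3,17)
Step 2: Sum ranks within each group.
R_1 = 47.5 (n_1 = 5)
R_2 = 21.5 (n_2 = 4)
R_3 = 54.5 (n_3 = 5)
R_4 = 29.5 (n_4 = 3)
Step 3: H = 12/(N(N+1)) * sum(R_i^2/n_i) - 3(N+1)
     = 12/(17*18) * (47.5^2/5 + 21.5^2/4 + 54.5^2/5 + 29.5^2/3) - 3*18
     = 0.039216 * 1450.95 - 54
     = 2.899837.
Step 4: Ties present; correction factor C = 1 - 60/(17^3 - 17) = 0.987745. Corrected H = 2.899837 / 0.987745 = 2.935815.
Step 5: Under H0, H ~ chi^2(3); p-value = 0.401628.
Step 6: alpha = 0.05. fail to reject H0.

H = 2.9358, df = 3, p = 0.401628, fail to reject H0.


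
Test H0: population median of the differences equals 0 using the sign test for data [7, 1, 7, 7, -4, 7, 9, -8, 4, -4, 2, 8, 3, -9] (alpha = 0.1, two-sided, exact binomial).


Step 1: Discard zero differences. Original n = 14; n_eff = number of nonzero differences = 14.
Nonzero differences (with sign): +7, +1, +7, +7, -4, +7, +9, -8, +4, -4, +2, +8, +3, -9
Step 2: Count signs: positive = 10, negative = 4.
Step 3: Under H0: P(positive) = 0.5, so the number of positives S ~ Bin(14, 0.5).
Step 4: Two-sided exact p-value = sum of Bin(14,0.5) probabilities at or below the observed probability = 0.179565.
Step 5: alpha = 0.1. fail to reject H0.

n_eff = 14, pos = 10, neg = 4, p = 0.179565, fail to reject H0.


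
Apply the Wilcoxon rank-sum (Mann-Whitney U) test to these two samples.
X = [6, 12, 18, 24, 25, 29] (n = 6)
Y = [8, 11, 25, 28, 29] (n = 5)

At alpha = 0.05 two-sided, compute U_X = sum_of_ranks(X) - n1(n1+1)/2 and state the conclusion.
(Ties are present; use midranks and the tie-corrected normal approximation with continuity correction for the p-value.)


Step 1: Combine and sort all 11 observations; assign midranks.
sorted (value, group): (6,X), (8,Y), (11,Y), (12,X), (18,X), (24,X), (25,X), (25,Y), (28,Y), (29,X), (29,Y)
ranks: 6->1, 8->2, 11->3, 12->4, 18->5, 24->6, 25->7.5, 25->7.5, 28->9, 29->10.5, 29->10.5
Step 2: Rank sum for X: R1 = 1 + 4 + 5 + 6 + 7.5 + 10.5 = 34.
Step 3: U_X = R1 - n1(n1+1)/2 = 34 - 6*7/2 = 34 - 21 = 13.
       U_Y = n1*n2 - U_X = 30 - 13 = 17.
Step 4: Ties are present, so use the tie-corrected normal approximation (with continuity correction) for the p-value.
Step 5: p-value = 0.783228; compare to alpha = 0.05. fail to reject H0.

U_X = 13, p = 0.783228, fail to reject H0 at alpha = 0.05.


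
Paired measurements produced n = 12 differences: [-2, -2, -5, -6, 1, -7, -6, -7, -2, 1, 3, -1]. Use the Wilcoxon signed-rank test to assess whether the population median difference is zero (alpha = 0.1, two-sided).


Step 1: Drop any zero differences (none here) and take |d_i|.
|d| = [2, 2, 5, 6, 1, 7, 6, 7, 2, 1, 3, 1]
Step 2: Midrank |d_i| (ties get averaged ranks).
ranks: |2|->5, |2|->5, |5|->8, |6|->9.5, |1|->2, |7|->11.5, |6|->9.5, |7|->11.5, |2|->5, |1|->2, |3|->7, |1|->2
Step 3: Attach original signs; sum ranks with positive sign and with negative sign.
W+ = 2 + 2 + 7 = 11
W- = 5 + 5 + 8 + 9.5 + 11.5 + 9.5 + 11.5 + 5 + 2 = 67
(Check: W+ + W- = 78 should equal n(n+1)/2 = 78.)
Step 4: Test statistic W = min(W+, W-) = 11.
Step 5: Ties in |d|, so use the tie-corrected normal approximation.
        E[W] = n(n+1)/4 = 12*13/4 = 39.
        Tie groups: |d|=1 (t=3), |d|=2 (t=3), |d|=6 (t=2), |d|=7 (t=2); sum(t^3 - t) = 60.
        Var[W] = n(n+1)(2n+1)/24 - sum(t^3-t)/48 = 3900/24 - 60/48 = 161.25.
        z = (W - E[W]) / sqrt(Var[W]) = (11 - 39) / 12.6984 = -2.2050.
        Two-sided p = 2*Phi(z) = 0.027454.
Step 6: alpha = 0.1. reject H0.

W+ = 11, W- = 67, W = min = 11, p = 0.027454, reject H0.


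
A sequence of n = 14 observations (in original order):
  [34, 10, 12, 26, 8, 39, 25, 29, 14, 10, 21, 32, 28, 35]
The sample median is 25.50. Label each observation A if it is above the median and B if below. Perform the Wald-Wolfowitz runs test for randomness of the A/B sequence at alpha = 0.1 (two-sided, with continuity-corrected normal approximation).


Step 1: Compute median = 25.50; label A = above, B = below.
Labels in order: ABBABABABBBAAA  (n_A = 7, n_B = 7)
Step 2: Count runs R = 9.
Step 3: Under H0 (random ordering), E[R] = 2*n_A*n_B/(n_A+n_B) + 1 = 2*7*7/14 + 1 = 8.0000.
        Var[R] = 2*n_A*n_B*(2*n_A*n_B - n_A - n_B) / ((n_A+n_B)^2 * (n_A+n_B-1)) = 8232/2548 = 3.2308.
        SD[R] = 1.7974.
Step 4: Continuity-corrected z = (R - 0.5 - E[R]) / SD[R] = (9 - 0.5 - 8.0000) / 1.7974 = 0.2782.
Step 5: Two-sided p-value via normal approximation = 2*(1 - Phi(|z|)) = 0.780879.
Step 6: alpha = 0.1. fail to reject H0.

R = 9, z = 0.2782, p = 0.780879, fail to reject H0.


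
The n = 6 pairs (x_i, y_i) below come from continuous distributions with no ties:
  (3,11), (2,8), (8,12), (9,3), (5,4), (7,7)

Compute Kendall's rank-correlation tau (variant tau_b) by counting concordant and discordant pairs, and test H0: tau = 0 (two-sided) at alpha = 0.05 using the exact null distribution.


Step 1: Enumerate the 15 unordered pairs (i,j) with i<j and classify each by sign(x_j-x_i) * sign(y_j-y_i).
  (1,2):dx=-1,dy=-3->C; (1,3):dx=+5,dy=+1->C; (1,4):dx=+6,dy=-8->D; (1,5):dx=+2,dy=-7->D
  (1,6):dx=+4,dy=-4->D; (2,3):dx=+6,dy=+4->C; (2,4):dx=+7,dy=-5->D; (2,5):dx=+3,dy=-4->D
  (2,6):dx=+5,dy=-1->D; (3,4):dx=+1,dy=-9->D; (3,5):dx=-3,dy=-8->C; (3,6):dx=-1,dy=-5->C
  (4,5):dx=-4,dy=+1->D; (4,6):dx=-2,dy=+4->D; (5,6):dx=+2,dy=+3->C
Step 2: C = 6, D = 9, total pairs = 15.
Step 3: tau = (C - D)/(n(n-1)/2) = (6 - 9)/15 = -0.200000.
Step 4: Exact two-sided p-value (enumerate n! = 720 permutations of y under H0): p = 0.719444.
Step 5: alpha = 0.05. fail to reject H0.

tau_b = -0.2000 (C=6, D=9), p = 0.719444, fail to reject H0.


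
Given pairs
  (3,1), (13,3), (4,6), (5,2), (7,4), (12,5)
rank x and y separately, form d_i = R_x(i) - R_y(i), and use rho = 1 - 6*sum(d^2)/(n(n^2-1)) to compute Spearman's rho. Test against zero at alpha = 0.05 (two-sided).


Step 1: Rank x and y separately (midranks; no ties here).
rank(x): 3->1, 13->6, 4->2, 5->3, 7->4, 12->5
rank(y): 1->1, 3->3, 6->6, 2->2, 4->4, 5->5
Step 2: d_i = R_x(i) - R_y(i); compute d_i^2.
  (1-1)^2=0, (6-3)^2=9, (2-6)^2=16, (3-2)^2=1, (4-4)^2=0, (5-5)^2=0
sum(d^2) = 26.
Step 3: rho = 1 - 6*26 / (6*(6^2 - 1)) = 1 - 156/210 = 0.257143.
Step 4: Under H0, t = rho * sqrt((n-2)/(1-rho^2)) = 0.5322 ~ t(4).
Step 5: Two-sided p-value from the t-distribution with 4 df = 0.622787.
Step 6: alpha = 0.05. fail to reject H0.

rho = 0.2571, p = 0.622787, fail to reject H0 at alpha = 0.05.


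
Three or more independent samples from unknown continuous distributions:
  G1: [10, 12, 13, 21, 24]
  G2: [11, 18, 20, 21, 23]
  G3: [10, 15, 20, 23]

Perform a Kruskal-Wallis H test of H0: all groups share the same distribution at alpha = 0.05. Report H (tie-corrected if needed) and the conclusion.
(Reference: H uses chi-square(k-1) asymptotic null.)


Step 1: Combine all N = 14 observations and assign midranks.
sorted (value, group, rank): (10,G1,1.5), (10,G3,1.5), (11,G2,3), (12,G1,4), (13,G1,5), (15,G3,6), (18,G2,7), (20,G2,8.5), (20,G3,8.5), (21,G1,10.5), (21,G2,10.5), (23,G2,12.5), (23,G3,12.5), (24,G1,14)
Step 2: Sum ranks within each group.
R_1 = 35 (n_1 = 5)
R_2 = 41.5 (n_2 = 5)
R_3 = 28.5 (n_3 = 4)
Step 3: H = 12/(N(N+1)) * sum(R_i^2/n_i) - 3(N+1)
     = 12/(14*15) * (35^2/5 + 41.5^2/5 + 28.5^2/4) - 3*15
     = 0.057143 * 792.513 - 45
     = 0.286429.
Step 4: Ties present; correction factor C = 1 - 24/(14^3 - 14) = 0.991209. Corrected H = 0.286429 / 0.991209 = 0.288969.
Step 5: Under H0, H ~ chi^2(2); p-value = 0.865468.
Step 6: alpha = 0.05. fail to reject H0.

H = 0.2890, df = 2, p = 0.865468, fail to reject H0.


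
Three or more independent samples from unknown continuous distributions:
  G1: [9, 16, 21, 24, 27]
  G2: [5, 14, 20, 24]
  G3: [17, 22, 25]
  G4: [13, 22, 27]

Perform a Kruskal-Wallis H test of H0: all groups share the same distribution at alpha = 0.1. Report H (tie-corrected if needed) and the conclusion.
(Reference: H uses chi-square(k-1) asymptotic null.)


Step 1: Combine all N = 15 observations and assign midranks.
sorted (value, group, rank): (5,G2,1), (9,G1,2), (13,G4,3), (14,G2,4), (16,G1,5), (17,G3,6), (20,G2,7), (21,G1,8), (22,G3,9.5), (22,G4,9.5), (24,G1,11.5), (24,G2,11.5), (25,G3,13), (27,G1,14.5), (27,G4,14.5)
Step 2: Sum ranks within each group.
R_1 = 41 (n_1 = 5)
R_2 = 23.5 (n_2 = 4)
R_3 = 28.5 (n_3 = 3)
R_4 = 27 (n_4 = 3)
Step 3: H = 12/(N(N+1)) * sum(R_i^2/n_i) - 3(N+1)
     = 12/(15*16) * (41^2/5 + 23.5^2/4 + 28.5^2/3 + 27^2/3) - 3*16
     = 0.050000 * 988.013 - 48
     = 1.400625.
Step 4: Ties present; correction factor C = 1 - 18/(15^3 - 15) = 0.994643. Corrected H = 1.400625 / 0.994643 = 1.408169.
Step 5: Under H0, H ~ chi^2(3); p-value = 0.703621.
Step 6: alpha = 0.1. fail to reject H0.

H = 1.4082, df = 3, p = 0.703621, fail to reject H0.


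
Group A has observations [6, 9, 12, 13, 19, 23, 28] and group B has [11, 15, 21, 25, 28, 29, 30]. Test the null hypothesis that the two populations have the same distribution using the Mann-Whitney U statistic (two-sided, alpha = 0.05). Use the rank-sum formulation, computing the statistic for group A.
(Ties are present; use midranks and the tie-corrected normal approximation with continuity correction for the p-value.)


Step 1: Combine and sort all 14 observations; assign midranks.
sorted (value, group): (6,X), (9,X), (11,Y), (12,X), (13,X), (15,Y), (19,X), (21,Y), (23,X), (25,Y), (28,X), (28,Y), (29,Y), (30,Y)
ranks: 6->1, 9->2, 11->3, 12->4, 13->5, 15->6, 19->7, 21->8, 23->9, 25->10, 28->11.5, 28->11.5, 29->13, 30->14
Step 2: Rank sum for X: R1 = 1 + 2 + 4 + 5 + 7 + 9 + 11.5 = 39.5.
Step 3: U_X = R1 - n1(n1+1)/2 = 39.5 - 7*8/2 = 39.5 - 28 = 11.5.
       U_Y = n1*n2 - U_X = 49 - 11.5 = 37.5.
Step 4: Ties are present, so use the tie-corrected normal approximation (with continuity correction) for the p-value.
Step 5: p-value = 0.109832; compare to alpha = 0.05. fail to reject H0.

U_X = 11.5, p = 0.109832, fail to reject H0 at alpha = 0.05.


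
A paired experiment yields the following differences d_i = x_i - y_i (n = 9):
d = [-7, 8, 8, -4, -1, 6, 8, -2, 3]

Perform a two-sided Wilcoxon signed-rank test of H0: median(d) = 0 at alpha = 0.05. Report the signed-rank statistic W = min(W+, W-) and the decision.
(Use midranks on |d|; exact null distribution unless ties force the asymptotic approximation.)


Step 1: Drop any zero differences (none here) and take |d_i|.
|d| = [7, 8, 8, 4, 1, 6, 8, 2, 3]
Step 2: Midrank |d_i| (ties get averaged ranks).
ranks: |7|->6, |8|->8, |8|->8, |4|->4, |1|->1, |6|->5, |8|->8, |2|->2, |3|->3
Step 3: Attach original signs; sum ranks with positive sign and with negative sign.
W+ = 8 + 8 + 5 + 8 + 3 = 32
W- = 6 + 4 + 1 + 2 = 13
(Check: W+ + W- = 45 should equal n(n+1)/2 = 45.)
Step 4: Test statistic W = min(W+, W-) = 13.
Step 5: Ties in |d|, so use the tie-corrected normal approximation.
        E[W] = n(n+1)/4 = 9*10/4 = 22.5.
        Tie groups: |d|=8 (t=3); sum(t^3 - t) = 24.
        Var[W] = n(n+1)(2n+1)/24 - sum(t^3-t)/48 = 1710/24 - 24/48 = 70.75.
        z = (W - E[W]) / sqrt(Var[W]) = (13 - 22.5) / 8.4113 = -1.1294.
        Two-sided p = 2*Phi(z) = 0.258715.
Step 6: alpha = 0.05. fail to reject H0.

W+ = 32, W- = 13, W = min = 13, p = 0.258715, fail to reject H0.


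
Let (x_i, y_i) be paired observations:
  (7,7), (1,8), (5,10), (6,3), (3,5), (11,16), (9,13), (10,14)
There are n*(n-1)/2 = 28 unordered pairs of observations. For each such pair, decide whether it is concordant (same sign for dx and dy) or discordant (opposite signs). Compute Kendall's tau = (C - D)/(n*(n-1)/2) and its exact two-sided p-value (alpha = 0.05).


Step 1: Enumerate the 28 unordered pairs (i,j) with i<j and classify each by sign(x_j-x_i) * sign(y_j-y_i).
  (1,2):dx=-6,dy=+1->D; (1,3):dx=-2,dy=+3->D; (1,4):dx=-1,dy=-4->C; (1,5):dx=-4,dy=-2->C
  (1,6):dx=+4,dy=+9->C; (1,7):dx=+2,dy=+6->C; (1,8):dx=+3,dy=+7->C; (2,3):dx=+4,dy=+2->C
  (2,4):dx=+5,dy=-5->D; (2,5):dx=+2,dy=-3->D; (2,6):dx=+10,dy=+8->C; (2,7):dx=+8,dy=+5->C
  (2,8):dx=+9,dy=+6->C; (3,4):dx=+1,dy=-7->D; (3,5):dx=-2,dy=-5->C; (3,6):dx=+6,dy=+6->C
  (3,7):dx=+4,dy=+3->C; (3,8):dx=+5,dy=+4->C; (4,5):dx=-3,dy=+2->D; (4,6):dx=+5,dy=+13->C
  (4,7):dx=+3,dy=+10->C; (4,8):dx=+4,dy=+11->C; (5,6):dx=+8,dy=+11->C; (5,7):dx=+6,dy=+8->C
  (5,8):dx=+7,dy=+9->C; (6,7):dx=-2,dy=-3->C; (6,8):dx=-1,dy=-2->C; (7,8):dx=+1,dy=+1->C
Step 2: C = 22, D = 6, total pairs = 28.
Step 3: tau = (C - D)/(n(n-1)/2) = (22 - 6)/28 = 0.571429.
Step 4: Exact two-sided p-value (enumerate n! = 40320 permutations of y under H0): p = 0.061012.
Step 5: alpha = 0.05. fail to reject H0.

tau_b = 0.5714 (C=22, D=6), p = 0.061012, fail to reject H0.


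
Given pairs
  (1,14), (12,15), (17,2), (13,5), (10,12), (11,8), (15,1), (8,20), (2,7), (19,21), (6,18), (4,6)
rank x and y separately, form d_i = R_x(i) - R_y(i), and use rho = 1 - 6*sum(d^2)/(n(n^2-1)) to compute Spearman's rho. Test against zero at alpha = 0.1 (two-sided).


Step 1: Rank x and y separately (midranks; no ties here).
rank(x): 1->1, 12->8, 17->11, 13->9, 10->6, 11->7, 15->10, 8->5, 2->2, 19->12, 6->4, 4->3
rank(y): 14->8, 15->9, 2->2, 5->3, 12->7, 8->6, 1->1, 20->11, 7->5, 21->12, 18->10, 6->4
Step 2: d_i = R_x(i) - R_y(i); compute d_i^2.
  (1-8)^2=49, (8-9)^2=1, (11-2)^2=81, (9-3)^2=36, (6-7)^2=1, (7-6)^2=1, (10-1)^2=81, (5-11)^2=36, (2-5)^2=9, (12-12)^2=0, (4-10)^2=36, (3-4)^2=1
sum(d^2) = 332.
Step 3: rho = 1 - 6*332 / (12*(12^2 - 1)) = 1 - 1992/1716 = -0.160839.
Step 4: Under H0, t = rho * sqrt((n-2)/(1-rho^2)) = -0.5153 ~ t(10).
Step 5: Two-sided p-value from the t-distribution with 10 df = 0.617523.
Step 6: alpha = 0.1. fail to reject H0.

rho = -0.1608, p = 0.617523, fail to reject H0 at alpha = 0.1.


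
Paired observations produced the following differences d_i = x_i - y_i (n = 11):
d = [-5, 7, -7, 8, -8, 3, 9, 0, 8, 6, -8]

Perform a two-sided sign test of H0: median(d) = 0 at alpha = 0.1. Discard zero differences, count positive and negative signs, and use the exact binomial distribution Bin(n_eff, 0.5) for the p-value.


Step 1: Discard zero differences. Original n = 11; n_eff = number of nonzero differences = 10.
Nonzero differences (with sign): -5, +7, -7, +8, -8, +3, +9, +8, +6, -8
Step 2: Count signs: positive = 6, negative = 4.
Step 3: Under H0: P(positive) = 0.5, so the number of positives S ~ Bin(10, 0.5).
Step 4: Two-sided exact p-value = sum of Bin(10,0.5) probabilities at or below the observed probability = 0.753906.
Step 5: alpha = 0.1. fail to reject H0.

n_eff = 10, pos = 6, neg = 4, p = 0.753906, fail to reject H0.


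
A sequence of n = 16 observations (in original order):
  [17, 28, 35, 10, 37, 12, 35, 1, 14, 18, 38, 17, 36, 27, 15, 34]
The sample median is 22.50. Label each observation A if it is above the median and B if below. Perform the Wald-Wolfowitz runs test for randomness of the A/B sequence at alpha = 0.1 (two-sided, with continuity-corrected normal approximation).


Step 1: Compute median = 22.50; label A = above, B = below.
Labels in order: BAABABABBBABAABA  (n_A = 8, n_B = 8)
Step 2: Count runs R = 12.
Step 3: Under H0 (random ordering), E[R] = 2*n_A*n_B/(n_A+n_B) + 1 = 2*8*8/16 + 1 = 9.0000.
        Var[R] = 2*n_A*n_B*(2*n_A*n_B - n_A - n_B) / ((n_A+n_B)^2 * (n_A+n_B-1)) = 14336/3840 = 3.7333.
        SD[R] = 1.9322.
Step 4: Continuity-corrected z = (R - 0.5 - E[R]) / SD[R] = (12 - 0.5 - 9.0000) / 1.9322 = 1.2939.
Step 5: Two-sided p-value via normal approximation = 2*(1 - Phi(|z|)) = 0.195709.
Step 6: alpha = 0.1. fail to reject H0.

R = 12, z = 1.2939, p = 0.195709, fail to reject H0.


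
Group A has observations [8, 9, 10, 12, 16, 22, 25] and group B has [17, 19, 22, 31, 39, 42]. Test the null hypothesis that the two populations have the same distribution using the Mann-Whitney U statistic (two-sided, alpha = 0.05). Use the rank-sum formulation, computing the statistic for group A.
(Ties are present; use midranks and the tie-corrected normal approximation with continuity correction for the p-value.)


Step 1: Combine and sort all 13 observations; assign midranks.
sorted (value, group): (8,X), (9,X), (10,X), (12,X), (16,X), (17,Y), (19,Y), (22,X), (22,Y), (25,X), (31,Y), (39,Y), (42,Y)
ranks: 8->1, 9->2, 10->3, 12->4, 16->5, 17->6, 19->7, 22->8.5, 22->8.5, 25->10, 31->11, 39->12, 42->13
Step 2: Rank sum for X: R1 = 1 + 2 + 3 + 4 + 5 + 8.5 + 10 = 33.5.
Step 3: U_X = R1 - n1(n1+1)/2 = 33.5 - 7*8/2 = 33.5 - 28 = 5.5.
       U_Y = n1*n2 - U_X = 42 - 5.5 = 36.5.
Step 4: Ties are present, so use the tie-corrected normal approximation (with continuity correction) for the p-value.
Step 5: p-value = 0.031888; compare to alpha = 0.05. reject H0.

U_X = 5.5, p = 0.031888, reject H0 at alpha = 0.05.
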